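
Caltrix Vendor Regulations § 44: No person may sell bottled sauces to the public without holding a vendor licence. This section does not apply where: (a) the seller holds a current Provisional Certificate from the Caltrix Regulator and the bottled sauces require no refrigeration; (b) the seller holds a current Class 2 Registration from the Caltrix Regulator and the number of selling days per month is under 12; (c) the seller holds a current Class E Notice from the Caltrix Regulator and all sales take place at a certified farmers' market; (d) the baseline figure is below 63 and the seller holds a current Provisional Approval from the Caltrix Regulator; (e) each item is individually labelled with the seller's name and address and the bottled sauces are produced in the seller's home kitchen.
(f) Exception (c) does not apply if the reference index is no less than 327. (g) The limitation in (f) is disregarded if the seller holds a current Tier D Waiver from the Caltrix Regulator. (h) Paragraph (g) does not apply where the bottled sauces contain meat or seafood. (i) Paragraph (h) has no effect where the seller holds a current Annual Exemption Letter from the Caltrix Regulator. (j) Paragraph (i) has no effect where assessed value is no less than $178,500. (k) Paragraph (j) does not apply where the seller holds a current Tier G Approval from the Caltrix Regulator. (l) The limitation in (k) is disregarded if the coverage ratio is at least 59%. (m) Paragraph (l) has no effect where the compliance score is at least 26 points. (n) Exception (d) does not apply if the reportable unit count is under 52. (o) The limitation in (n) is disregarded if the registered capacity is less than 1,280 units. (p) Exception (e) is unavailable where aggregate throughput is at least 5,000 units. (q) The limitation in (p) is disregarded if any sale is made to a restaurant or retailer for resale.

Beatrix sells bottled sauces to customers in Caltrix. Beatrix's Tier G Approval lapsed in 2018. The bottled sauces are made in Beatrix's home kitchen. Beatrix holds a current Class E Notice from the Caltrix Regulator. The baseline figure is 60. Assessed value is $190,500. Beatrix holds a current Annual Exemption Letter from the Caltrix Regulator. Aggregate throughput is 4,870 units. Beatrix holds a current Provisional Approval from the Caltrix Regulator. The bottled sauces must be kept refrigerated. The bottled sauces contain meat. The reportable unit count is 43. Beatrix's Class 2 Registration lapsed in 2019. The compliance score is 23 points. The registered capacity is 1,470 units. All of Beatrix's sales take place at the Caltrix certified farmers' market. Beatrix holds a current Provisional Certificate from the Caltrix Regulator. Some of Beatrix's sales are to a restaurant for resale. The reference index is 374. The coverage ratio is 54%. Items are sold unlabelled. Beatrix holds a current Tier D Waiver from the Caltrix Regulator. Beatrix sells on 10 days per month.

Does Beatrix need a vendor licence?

Yes — Beatrix must hold a vendor licence.

Exception (a) requires that the bottled sauces require no refrigeration; but the bottled sauces require refrigeration, so (a) is unavailable.
Exception (b) does not apply: the Class 2 Registration is not current.
Exception (c): a current Class E Notice is held; all sales are at a certified farmers' market — every condition holds. Turning to paragraphs (f)–(m): (f) is triggered — the reference index is 374, meeting the 327 threshold. (g) is engaged (a current Tier D Waiver is held), but is itself disapplied by (h): (h) operates against (g): the bottled sauces contain meat. (i) would limit (h) — a current Annual Exemption Letter is held — but (j) sets (i) aside: (j) operates against (i): assessed value is $190,500, meeting the $178,500 threshold. (k) does not operate here (the Tier G Approval is not current), so (j) stands. So (c) is unavailable.
Exception (d)'s conditions are all satisfied: the baseline figure is 60, below the 63 limit; a current Provisional Approval is held. Turning to paragraphs (n)–(o): (n) operates against (d): the reportable unit count is 43, under the 52 limit. (o) is not engaged (the registered capacity is 1,470 units, not less than 1,280 units), so (n) stands. (d) is therefore removed.
Exception (e) does not apply: items are sold unlabelled.
None of the exceptions is available; § 44 applies in full.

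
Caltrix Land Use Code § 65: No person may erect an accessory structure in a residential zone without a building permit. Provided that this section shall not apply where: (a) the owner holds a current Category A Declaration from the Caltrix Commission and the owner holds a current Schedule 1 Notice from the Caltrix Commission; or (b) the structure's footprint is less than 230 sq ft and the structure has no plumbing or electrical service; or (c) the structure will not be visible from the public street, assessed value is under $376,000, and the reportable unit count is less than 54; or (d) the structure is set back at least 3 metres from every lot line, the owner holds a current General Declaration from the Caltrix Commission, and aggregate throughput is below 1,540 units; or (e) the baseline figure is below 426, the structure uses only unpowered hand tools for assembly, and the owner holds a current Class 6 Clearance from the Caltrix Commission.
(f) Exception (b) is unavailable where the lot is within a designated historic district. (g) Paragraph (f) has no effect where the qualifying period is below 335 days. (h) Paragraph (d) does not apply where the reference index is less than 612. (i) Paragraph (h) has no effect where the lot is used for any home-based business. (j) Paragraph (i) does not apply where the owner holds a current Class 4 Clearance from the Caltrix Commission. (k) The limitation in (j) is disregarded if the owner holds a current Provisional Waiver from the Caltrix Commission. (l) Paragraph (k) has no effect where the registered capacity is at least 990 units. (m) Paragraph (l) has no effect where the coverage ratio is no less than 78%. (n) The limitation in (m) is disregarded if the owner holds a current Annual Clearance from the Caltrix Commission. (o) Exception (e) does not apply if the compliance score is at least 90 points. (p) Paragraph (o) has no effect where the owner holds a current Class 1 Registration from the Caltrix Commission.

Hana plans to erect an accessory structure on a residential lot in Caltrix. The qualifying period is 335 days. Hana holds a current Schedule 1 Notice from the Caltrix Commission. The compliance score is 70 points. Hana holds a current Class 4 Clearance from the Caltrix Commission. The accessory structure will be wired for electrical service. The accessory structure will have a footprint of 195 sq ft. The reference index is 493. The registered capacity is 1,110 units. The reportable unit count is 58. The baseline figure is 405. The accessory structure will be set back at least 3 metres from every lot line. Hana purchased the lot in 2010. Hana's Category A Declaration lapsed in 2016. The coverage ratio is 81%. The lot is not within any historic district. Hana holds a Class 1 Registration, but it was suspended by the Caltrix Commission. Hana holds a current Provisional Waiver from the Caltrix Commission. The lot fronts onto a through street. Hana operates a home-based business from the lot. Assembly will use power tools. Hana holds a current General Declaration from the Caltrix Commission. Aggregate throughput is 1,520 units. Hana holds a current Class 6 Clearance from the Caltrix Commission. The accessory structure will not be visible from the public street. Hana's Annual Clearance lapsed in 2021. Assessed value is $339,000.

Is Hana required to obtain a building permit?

No — exception (d) applies; Hana does not need a building permit.

Exception (a) does not apply: the Category A Declaration is not current.
Exception (b) fails — electrical service is planned.
Exception (c) does not apply: the reportable unit count is 58, not less than 54.
Exception (d): the setback is at least 3 m on every side; a current General Declaration is held; aggregate throughput is 1,520 units, below the 1,540 units limit — every condition holds. As to paragraphs (h)–(n): (h) operates (the reference index is 493, less than the 612 limit), but is overridden by (i): (i) operates against (h): a home-based business operates on the lot. (j) would limit (i) — a current Class 4 Clearance is held — but (k) sets (j) aside: (k) applies — a current Provisional Waiver is held. (l) operates (the registered capacity is 1,110 units, meeting the 990 units threshold), but is displaced by (m): (m) applies — the coverage ratio is 81%, meeting the 78% threshold. (n) does not operate here (there is no Annual Clearance in force), so (m) stands. So (d) applies.
Exception (e) does not apply: assembly uses power tools.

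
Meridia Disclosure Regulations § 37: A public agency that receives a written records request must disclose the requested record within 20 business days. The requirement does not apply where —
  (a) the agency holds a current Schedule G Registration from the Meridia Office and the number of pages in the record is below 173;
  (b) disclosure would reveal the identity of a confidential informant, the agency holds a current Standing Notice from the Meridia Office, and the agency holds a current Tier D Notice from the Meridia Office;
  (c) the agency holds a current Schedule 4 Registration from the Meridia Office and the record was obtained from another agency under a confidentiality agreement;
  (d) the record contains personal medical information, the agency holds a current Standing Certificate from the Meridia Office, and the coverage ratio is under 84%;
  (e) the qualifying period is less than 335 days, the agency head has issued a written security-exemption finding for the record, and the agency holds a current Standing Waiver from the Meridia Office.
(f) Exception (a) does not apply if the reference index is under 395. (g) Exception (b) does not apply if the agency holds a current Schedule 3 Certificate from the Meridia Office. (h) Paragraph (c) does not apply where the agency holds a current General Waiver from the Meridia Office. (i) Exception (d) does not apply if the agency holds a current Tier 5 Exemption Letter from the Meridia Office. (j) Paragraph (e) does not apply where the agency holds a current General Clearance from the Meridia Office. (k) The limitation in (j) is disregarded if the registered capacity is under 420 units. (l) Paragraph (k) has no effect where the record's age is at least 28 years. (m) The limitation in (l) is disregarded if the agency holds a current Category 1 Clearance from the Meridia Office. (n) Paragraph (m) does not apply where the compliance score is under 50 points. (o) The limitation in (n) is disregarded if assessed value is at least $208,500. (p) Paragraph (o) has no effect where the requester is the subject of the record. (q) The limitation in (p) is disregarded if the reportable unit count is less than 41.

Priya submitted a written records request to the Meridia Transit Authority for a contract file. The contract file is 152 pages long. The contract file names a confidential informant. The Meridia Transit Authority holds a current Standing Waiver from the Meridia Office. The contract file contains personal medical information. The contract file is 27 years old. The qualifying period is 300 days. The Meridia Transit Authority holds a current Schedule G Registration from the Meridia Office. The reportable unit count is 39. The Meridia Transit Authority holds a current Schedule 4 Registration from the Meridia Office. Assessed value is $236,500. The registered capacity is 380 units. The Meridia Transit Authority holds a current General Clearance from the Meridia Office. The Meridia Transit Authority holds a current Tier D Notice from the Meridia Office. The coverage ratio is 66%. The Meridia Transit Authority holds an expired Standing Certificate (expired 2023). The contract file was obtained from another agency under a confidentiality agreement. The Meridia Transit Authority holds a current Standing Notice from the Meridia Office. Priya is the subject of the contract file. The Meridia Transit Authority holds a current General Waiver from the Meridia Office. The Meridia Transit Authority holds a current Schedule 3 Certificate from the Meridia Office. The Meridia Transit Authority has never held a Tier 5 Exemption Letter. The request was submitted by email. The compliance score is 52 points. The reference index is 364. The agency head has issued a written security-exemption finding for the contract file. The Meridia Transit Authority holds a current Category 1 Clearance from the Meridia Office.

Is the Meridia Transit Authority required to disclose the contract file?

Exception (a)'s conditions are all satisfied: a current Schedule G Registration is held; the number of pages in the record is 152, below the 173 limit. But: (f) operates against (a): the reference index is 364, under the 395 limit. Exception (a) does not apply.
Exception (b): the contract file names a confidential informant; a current Standing Notice is held; a current Tier D Notice is held — every condition holds. However, paragraph (g) must be considered: (g) applies — a current Schedule 3 Certificate is held. (b) is therefore removed.
Exception (c): a current Schedule 4 Registration is held; the contract file was obtained under a confidentiality agreement — every condition holds. However, paragraph (h) must be considered: (h) operates against (c): a current General Waiver is held. Exception (c) does not apply.
Exception (d) fails — the Standing Certificate is not current.
Exception (e): the qualifying period is 300 days, less than the 335 days limit; a written security-exemption finding has been issued; a current Standing Waiver is held — every condition holds. Considering the limiting provisions: (j) is engaged (a current General Clearance is held), but is itself disapplied by (k): (k) operates against (j): the registered capacity is 380 units, under the 420 units limit. (l) is inapplicable (the record's age is 27 years, short of 28 years), so (k) stands. So (e) applies.

No — exception (e) applies; the Meridia Transit Authority is not required to disclose the contract file.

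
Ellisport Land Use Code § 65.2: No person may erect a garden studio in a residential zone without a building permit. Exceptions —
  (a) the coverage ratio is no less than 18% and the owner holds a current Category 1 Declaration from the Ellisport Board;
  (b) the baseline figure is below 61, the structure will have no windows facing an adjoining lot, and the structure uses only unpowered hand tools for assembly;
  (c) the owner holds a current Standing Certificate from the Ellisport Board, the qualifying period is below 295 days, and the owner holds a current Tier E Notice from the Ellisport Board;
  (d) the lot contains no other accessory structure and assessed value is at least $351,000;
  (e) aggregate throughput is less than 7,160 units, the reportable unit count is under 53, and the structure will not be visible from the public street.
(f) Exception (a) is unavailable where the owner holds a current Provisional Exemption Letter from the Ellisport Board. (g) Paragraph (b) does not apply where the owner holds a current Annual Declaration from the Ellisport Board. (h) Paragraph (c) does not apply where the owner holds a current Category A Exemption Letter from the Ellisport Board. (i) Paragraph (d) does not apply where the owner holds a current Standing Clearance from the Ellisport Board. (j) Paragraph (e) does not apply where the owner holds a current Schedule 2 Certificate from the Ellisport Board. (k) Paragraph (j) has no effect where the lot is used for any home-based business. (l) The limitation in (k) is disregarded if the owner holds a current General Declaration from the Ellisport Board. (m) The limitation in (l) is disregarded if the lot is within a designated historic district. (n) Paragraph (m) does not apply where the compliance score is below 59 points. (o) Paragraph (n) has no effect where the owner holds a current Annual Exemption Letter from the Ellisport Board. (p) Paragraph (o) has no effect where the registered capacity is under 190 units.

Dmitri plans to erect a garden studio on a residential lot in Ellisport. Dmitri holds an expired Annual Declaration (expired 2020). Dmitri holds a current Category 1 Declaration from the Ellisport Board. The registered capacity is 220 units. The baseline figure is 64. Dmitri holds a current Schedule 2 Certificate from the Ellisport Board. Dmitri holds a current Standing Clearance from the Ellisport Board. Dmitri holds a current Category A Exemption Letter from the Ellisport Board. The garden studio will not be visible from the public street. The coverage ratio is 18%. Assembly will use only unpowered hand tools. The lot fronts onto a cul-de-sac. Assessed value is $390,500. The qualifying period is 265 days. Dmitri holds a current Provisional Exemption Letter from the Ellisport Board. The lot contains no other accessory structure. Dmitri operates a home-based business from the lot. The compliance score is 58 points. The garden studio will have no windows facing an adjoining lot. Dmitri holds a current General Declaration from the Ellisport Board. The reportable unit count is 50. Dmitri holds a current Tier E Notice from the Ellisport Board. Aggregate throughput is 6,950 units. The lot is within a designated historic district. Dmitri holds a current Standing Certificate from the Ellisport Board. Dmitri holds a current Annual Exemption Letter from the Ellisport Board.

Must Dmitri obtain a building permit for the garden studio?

No — exception (e) applies; Dmitri does not need a building permit.

Exception (a): the coverage ratio is 18%, meeting the 18% threshold; a current Category 1 Declaration is held — every condition holds. But: (f) applies — a current Provisional Exemption Letter is held. (a) is therefore removed.
Exception (b) fails — the baseline figure is 64, not below 61.
All of (c)'s requirements are met (a current Standing Certificate is held; the qualifying period is 265 days, below the 295 days limit; a current Tier E Notice is held). However, paragraph (h) must be considered: (h) operates against (c): a current Category A Exemption Letter is held. So (c) is unavailable.
Exception (d): the lot has no other accessory structure; assessed value is $390,500, meeting the $351,000 threshold — every condition holds. But applying paragraph (i): (i) operates — a current Standing Clearance is held. Exception (d) does not apply.
All of (e)'s requirements are met (aggregate throughput is 6,950 units, less than the 7,160 units limit; the reportable unit count is 50, under the 53 limit; the structure will not be visible from the street). As to paragraphs (j)–(p): (j) applies (a current Schedule 2 Certificate is held), but is displaced by (k): (k) is triggered — a home-based business operates on the lot. (l) would limit (k) — a current General Declaration is held — but (m) sets (l) aside: (m) operates — the lot is in a historic district. (n) would limit (m) — the compliance score is 58 points, below the 59 points limit — but (o) sets (n) aside: (o) operates against (n): a current Annual Exemption Letter is held. (p) is not engaged (the registered capacity is 220 units, not under 190 units), so (o) stands. (e) remains available.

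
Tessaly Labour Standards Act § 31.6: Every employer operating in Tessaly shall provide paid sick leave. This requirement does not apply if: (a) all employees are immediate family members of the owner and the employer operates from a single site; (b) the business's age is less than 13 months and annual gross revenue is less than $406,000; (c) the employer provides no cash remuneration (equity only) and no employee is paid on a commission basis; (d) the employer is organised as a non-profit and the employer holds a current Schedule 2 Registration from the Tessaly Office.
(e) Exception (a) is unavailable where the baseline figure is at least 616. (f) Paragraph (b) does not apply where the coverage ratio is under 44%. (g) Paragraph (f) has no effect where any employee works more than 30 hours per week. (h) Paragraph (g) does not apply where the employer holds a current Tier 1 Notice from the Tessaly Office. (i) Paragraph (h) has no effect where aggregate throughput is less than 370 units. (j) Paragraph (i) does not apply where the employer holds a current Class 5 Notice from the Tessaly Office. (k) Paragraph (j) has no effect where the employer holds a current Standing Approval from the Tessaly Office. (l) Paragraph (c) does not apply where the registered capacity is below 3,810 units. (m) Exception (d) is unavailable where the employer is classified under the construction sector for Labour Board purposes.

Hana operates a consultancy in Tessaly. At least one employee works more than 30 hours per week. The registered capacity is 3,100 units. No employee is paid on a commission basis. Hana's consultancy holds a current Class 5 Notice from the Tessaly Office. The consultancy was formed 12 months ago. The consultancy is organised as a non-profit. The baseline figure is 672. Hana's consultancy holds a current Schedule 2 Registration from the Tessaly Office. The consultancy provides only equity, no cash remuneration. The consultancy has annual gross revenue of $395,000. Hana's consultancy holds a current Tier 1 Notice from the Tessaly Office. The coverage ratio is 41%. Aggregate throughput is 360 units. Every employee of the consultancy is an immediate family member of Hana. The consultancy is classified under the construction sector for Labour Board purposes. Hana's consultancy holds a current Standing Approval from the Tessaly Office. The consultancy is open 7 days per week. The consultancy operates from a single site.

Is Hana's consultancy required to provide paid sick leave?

No — exception (b) applies; Hana's consultancy is not required to provide paid sick leave.

Exception (a): every employee is an immediate family member; the employer operates from a single site — every condition holds. Turning to paragraph (e): (e) operates against (a): the baseline figure is 672, meeting the 616 threshold. Exception (a) does not apply.
All of (b)'s requirements are met (the business's age is 12 months, less than the 13 months limit; annual gross revenue is $395,000, less than the $406,000 limit). Applying paragraphs (f)–(k): (f) is triggered (the coverage ratio is 41%, under the 44% limit), but is itself disapplied by (g): (g) operates against (f): at least one employee exceeds 30 hours/week. (h) applies (a current Tier 1 Notice is held), but is itself disapplied by (i): (i) is triggered — aggregate throughput is 360 units, less than the 370 units limit. (j) operates (a current Class 5 Notice is held), but is set aside by (k): (k) operates against (j): a current Standing Approval is held. Exception (b) stands.
All of (c)'s requirements are met (remuneration is equity-only; no employee is paid on commission). However, paragraph (l) must be considered: (l) operates against (c): the registered capacity is 3,100 units, below the 3,810 units limit. (c) is therefore removed.
All of (d)'s requirements are met (the employer is a non-profit; a current Schedule 2 Registration is held). However, paragraph (m) must be considered: (m) operates against (d): the consultancy is classified under the construction sector. (d) is therefore removed.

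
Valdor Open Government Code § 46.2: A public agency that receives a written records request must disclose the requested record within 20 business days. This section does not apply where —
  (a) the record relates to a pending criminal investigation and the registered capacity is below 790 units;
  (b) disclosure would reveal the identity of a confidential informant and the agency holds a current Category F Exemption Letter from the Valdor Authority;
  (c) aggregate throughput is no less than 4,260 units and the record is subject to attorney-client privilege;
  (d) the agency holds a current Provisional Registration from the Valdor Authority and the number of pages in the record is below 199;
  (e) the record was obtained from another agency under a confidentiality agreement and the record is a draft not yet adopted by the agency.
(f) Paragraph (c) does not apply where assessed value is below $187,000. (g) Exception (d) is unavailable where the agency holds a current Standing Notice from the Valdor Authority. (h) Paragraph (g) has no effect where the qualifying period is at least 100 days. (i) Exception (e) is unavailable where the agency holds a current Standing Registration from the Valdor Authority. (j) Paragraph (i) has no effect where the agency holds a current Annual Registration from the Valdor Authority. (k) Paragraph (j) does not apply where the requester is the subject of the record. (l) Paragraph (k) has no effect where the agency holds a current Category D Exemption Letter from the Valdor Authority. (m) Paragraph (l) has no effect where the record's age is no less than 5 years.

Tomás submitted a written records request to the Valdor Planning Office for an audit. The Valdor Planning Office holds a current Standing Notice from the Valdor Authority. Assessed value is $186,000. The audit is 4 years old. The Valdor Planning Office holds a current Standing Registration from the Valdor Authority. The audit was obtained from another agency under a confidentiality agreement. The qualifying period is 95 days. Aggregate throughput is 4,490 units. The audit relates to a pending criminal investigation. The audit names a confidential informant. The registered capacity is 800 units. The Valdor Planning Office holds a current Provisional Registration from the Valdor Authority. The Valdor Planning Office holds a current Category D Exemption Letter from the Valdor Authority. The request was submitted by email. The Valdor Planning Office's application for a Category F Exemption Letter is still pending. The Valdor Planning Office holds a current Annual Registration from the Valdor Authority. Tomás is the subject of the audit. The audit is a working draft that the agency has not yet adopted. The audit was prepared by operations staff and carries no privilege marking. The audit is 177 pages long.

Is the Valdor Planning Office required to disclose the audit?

Exception (a) fails — the registered capacity is 800 units, not below 790 units.
Exception (b) does not apply: no current Category F Exemption Letter is held.
Exception (c) does not apply: the audit carries no privilege marking.
Exception (d) is satisfied on its face — a current Provisional Registration is held; the number of pages in the record is 177, below the 199 limit. But: (g) operates against (d): a current Standing Notice is held. (h) is inapplicable (the qualifying period is 95 days, short of 100 days), so (g) stands. (d) is therefore removed.
Exception (e)'s conditions are all satisfied: the audit was obtained under a confidentiality agreement; the audit is an unadopted draft. Under paragraphs (i)–(m): (i) operates (a current Standing Registration is held), but is set aside by (j): (j) is triggered — a current Annual Registration is held. (k) is triggered (Tomás is the subject of the audit), but is displaced by (l): (l) operates against (k): a current Category D Exemption Letter is held. (m), which would lift (l), does not operate here — the record's age is 4 years, short of 5 years. Exception (e) stands.

No — exception (e) applies; the Valdor Planning Office is not required to disclose the audit.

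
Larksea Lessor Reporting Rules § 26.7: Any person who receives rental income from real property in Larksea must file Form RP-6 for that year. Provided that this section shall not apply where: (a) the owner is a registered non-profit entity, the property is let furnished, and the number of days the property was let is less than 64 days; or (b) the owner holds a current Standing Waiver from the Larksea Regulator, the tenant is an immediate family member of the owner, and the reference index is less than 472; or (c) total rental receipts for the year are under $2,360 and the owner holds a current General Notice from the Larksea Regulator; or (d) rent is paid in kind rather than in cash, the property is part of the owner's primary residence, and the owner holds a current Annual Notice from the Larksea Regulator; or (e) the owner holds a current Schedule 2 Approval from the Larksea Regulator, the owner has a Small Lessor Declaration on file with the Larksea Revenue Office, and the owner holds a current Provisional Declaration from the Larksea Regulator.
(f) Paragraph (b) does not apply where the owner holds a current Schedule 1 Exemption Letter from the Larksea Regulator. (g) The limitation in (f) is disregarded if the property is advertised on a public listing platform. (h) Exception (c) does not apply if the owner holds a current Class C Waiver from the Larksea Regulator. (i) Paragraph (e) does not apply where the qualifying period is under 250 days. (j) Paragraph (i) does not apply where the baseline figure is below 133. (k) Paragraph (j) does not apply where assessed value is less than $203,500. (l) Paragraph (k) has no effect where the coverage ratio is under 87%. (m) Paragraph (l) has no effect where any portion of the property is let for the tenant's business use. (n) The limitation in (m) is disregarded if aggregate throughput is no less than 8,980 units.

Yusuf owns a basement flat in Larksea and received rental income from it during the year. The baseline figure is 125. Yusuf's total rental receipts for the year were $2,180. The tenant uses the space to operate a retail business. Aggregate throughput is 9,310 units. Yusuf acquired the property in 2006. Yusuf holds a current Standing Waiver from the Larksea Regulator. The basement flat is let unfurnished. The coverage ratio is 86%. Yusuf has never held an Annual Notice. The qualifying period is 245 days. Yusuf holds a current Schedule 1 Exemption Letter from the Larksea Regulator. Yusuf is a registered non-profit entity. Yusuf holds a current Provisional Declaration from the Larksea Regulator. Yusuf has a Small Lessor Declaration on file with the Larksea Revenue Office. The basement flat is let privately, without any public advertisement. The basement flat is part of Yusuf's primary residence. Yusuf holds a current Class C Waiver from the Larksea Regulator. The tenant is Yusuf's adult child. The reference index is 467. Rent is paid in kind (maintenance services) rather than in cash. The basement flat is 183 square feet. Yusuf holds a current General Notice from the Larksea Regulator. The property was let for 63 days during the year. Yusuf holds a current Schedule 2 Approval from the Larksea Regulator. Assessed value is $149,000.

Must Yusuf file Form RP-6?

Exception (a) requires that the property is let furnished; but the property is let unfurnished, so (a) is unavailable.
All of (b)'s requirements are met (a current Standing Waiver is held; the tenant is an immediate family member; the reference index is 467, less than the 472 limit). Turning to paragraphs (f)–(g): (f) operates against (b): a current Schedule 1 Exemption Letter is held. (g), which would lift (f), does not operate here — the property is let privately without advertisement. Exception (b) does not apply.
Exception (c) is satisfied on its face — total rental receipts for the year are $2,180, under the $2,360 limit; a current General Notice is held. But applying paragraph (h): (h) operates against (c): a current Class C Waiver is held. (c) is therefore removed.
Exception (d) does not apply: there is no Annual Notice in force.
Exception (e) is satisfied on its face — a current Schedule 2 Approval is held; a Small Lessor Declaration is on file; a current Provisional Declaration is held. Under paragraphs (i)–(n): (i) applies (the qualifying period is 245 days, under the 250 days limit), but is set aside by (j): (j) applies — the baseline figure is 125, below the 133 limit. (k) would limit (j) — assessed value is $149,000, less than the $203,500 limit — but (l) sets (k) aside: (l) is triggered — the coverage ratio is 86%, under the 87% limit. (m) would limit (l) — the space is let for business use — but (n) sets (m) aside: (n) applies — aggregate throughput is 9,310 units, meeting the 8,980 units threshold. (e) remains available.

No — exception (e) applies; Yusuf is not required to file Form RP-6.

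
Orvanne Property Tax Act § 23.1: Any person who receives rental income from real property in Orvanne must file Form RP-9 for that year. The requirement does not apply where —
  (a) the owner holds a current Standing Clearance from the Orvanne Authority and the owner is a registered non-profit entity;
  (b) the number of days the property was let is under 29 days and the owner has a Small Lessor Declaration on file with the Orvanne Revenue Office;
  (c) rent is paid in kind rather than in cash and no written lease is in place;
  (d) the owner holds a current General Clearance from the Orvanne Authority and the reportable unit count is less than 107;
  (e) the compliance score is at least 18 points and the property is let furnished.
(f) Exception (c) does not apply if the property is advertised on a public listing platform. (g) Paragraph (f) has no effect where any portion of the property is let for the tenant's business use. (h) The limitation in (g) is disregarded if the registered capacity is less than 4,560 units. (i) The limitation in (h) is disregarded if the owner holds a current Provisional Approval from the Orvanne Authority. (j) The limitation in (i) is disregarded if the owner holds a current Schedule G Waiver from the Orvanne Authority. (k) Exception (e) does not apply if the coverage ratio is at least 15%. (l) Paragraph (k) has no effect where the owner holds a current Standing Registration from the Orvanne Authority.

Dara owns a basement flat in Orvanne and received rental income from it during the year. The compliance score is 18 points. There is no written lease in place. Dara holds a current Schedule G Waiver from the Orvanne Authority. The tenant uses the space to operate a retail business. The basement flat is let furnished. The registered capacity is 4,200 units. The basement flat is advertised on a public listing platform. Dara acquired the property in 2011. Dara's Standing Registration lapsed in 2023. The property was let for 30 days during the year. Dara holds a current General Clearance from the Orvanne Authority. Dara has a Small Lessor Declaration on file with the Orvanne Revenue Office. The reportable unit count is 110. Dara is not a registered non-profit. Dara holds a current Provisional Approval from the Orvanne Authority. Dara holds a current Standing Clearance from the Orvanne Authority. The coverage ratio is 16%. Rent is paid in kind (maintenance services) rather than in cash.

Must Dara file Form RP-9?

Exception (a) fails — Dara is not a registered non-profit.
Exception (b) requires that the number of days the property was let is under 29 days; but the number of days the property was let is 30 days, not under 29 days, so (b) is unavailable.
Exception (c)'s conditions are all satisfied: rent is paid in kind; there is no written lease. But applying paragraphs (f)–(j): (f) operates against (c): the property is publicly advertised. (g) applies (the space is let for business use), but is overridden by (h): (h) operates against (g): the registered capacity is 4,200 units, less than the 4,560 units limit. (i) would limit (h) — a current Provisional Approval is held — but (j) sets (i) aside: (j) is triggered — a current Schedule G Waiver is held. (c) is therefore removed.
Exception (d) requires that the reportable unit count is less than 107; but the reportable unit count is 110, not less than 107, so (d) is unavailable.
Exception (e): the compliance score is 18 points, meeting the 18 points threshold; the property is let furnished — every condition holds. But: (k) applies — the coverage ratio is 16%, meeting the 15% threshold. (l), which would lift (k), is not engaged — there is no Standing Registration in force. Exception (e) does not apply.
No exception displaces § 23.1.

Yes — Dara must file Form RP-9.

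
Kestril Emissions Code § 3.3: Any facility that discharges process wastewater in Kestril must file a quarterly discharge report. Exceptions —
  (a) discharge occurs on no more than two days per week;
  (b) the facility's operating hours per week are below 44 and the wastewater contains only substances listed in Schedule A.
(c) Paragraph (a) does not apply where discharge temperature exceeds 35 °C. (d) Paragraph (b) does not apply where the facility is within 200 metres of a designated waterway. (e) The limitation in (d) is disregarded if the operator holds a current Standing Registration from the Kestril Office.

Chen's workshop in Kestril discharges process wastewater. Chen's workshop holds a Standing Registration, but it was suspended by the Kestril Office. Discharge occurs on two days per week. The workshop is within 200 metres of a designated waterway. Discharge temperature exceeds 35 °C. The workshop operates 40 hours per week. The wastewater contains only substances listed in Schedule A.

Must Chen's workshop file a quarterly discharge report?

Yes — Chen's workshop must file a quarterly discharge report.

Exception (a): discharge occurs on no more than two days per week — every condition holds. But: (c) applies — discharge temperature exceeds 35 °C. So (a) is unavailable.
Exception (b)'s conditions are all satisfied: the facility's operating hours per week are 40, below the 44 limit; the wastewater is Schedule-A-only. However, paragraphs (d)–(e) must be considered: (d) operates — the workshop is within 200 m of a designated waterway. (e) is inapplicable (there is no Standing Registration in force), so (d) stands. (b) is therefore removed.
Every exception is unavailable, so the rule governs.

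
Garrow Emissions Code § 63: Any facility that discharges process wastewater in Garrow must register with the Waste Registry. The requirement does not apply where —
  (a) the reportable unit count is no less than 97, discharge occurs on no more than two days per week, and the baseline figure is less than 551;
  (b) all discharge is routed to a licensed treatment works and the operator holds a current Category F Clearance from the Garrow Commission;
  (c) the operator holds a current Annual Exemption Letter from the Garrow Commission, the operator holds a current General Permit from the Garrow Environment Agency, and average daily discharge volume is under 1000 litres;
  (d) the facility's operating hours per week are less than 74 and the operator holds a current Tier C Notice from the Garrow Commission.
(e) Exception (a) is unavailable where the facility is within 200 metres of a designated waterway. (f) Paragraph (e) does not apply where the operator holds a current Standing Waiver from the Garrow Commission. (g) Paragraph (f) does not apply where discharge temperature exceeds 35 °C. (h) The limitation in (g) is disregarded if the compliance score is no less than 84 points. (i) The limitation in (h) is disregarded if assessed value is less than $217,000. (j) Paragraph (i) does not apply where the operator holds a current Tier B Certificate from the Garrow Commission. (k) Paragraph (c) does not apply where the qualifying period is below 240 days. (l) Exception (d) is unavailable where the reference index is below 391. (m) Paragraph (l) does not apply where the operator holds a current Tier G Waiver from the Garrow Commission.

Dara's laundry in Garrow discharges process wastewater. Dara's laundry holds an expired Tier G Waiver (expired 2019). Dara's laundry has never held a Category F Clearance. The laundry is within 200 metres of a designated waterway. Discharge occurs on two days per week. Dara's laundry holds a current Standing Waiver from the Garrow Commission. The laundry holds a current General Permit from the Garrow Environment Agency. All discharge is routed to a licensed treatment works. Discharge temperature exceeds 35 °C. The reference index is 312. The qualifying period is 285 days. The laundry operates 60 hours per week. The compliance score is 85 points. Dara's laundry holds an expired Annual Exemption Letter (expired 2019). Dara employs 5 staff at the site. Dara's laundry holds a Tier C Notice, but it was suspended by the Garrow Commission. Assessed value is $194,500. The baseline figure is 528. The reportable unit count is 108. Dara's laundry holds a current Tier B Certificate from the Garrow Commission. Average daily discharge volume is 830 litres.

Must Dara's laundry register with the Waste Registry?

Exception (a) is satisfied on its face — the reportable unit count is 108, meeting the 97 threshold; discharge occurs on no more than two days per week; the baseline figure is 528, less than the 551 limit. As to paragraphs (e)–(j): (e) applies (the laundry is within 200 m of a designated waterway), but is displaced by (f): (f) operates against (e): a current Standing Waiver is held. (g) is engaged (discharge temperature exceeds 35 °C), but yields to (h): (h) operates against (g): the compliance score is 85 points, meeting the 84 points threshold. (i) operates (assessed value is $194,500, less than the $217,000 limit), but is displaced by (j): (j) is triggered — a current Tier B Certificate is held. Exception (a) stands.
Exception (b) does not apply: the Category F Clearance is not current.
Exception (c) fails — there is no Annual Exemption Letter in force.
Exception (d) requires that the operator holds a current Tier C Notice from the Garrow Commission; but no current Tier C Notice is held, so (d) is unavailable.

No — exception (a) applies; Dara's laundry is not required to register with the Waste Registry.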